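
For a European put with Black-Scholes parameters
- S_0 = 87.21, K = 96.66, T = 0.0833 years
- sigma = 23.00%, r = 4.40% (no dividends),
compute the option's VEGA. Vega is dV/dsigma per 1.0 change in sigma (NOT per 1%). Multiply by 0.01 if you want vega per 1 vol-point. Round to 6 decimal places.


d1 = -1.4614229361; d2 = -1.5278049366
phi(d1) = 0.1371312158; exp(-qT) = 1.0000000000; exp(-rT) = 0.9963415086
Vega = S * exp(-qT) * phi(d1) * sqrt(T) = 87.2100 * 1.0000000000 * 0.1371312158 * 0.2886173938 = 3.451637

Answer: Vega = 3.451637


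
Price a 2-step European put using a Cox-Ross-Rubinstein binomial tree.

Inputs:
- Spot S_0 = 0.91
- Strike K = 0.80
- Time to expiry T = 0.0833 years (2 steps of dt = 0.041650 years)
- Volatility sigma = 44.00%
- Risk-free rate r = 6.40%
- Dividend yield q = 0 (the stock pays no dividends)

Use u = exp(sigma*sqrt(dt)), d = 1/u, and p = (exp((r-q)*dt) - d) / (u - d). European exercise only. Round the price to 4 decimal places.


dt = T/N = 0.041650
u = exp(sigma*sqrt(dt)) = 1.093952; d = 1/u = 0.914117
p = (exp((r-q)*dt) - d) / (u - d) = 0.492408
Discount per step: exp(-r*dt) = 0.997338
Stock lattice S(k, i) with i counting down-moves:
  k=0: S(0,0) = 0.9100
  k=1: S(1,0) = 0.9955; S(1,1) = 0.8318
  k=2: S(2,0) = 1.0890; S(2,1) = 0.9100; S(2,2) = 0.7604
Terminal payoffs V(N, i) = max(K - S_T, 0):
  V(2,0) = 0.000000; V(2,1) = 0.000000; V(2,2) = 0.039595
Backward induction: V(k, i) = exp(-r*dt) * [p * V(k+1, i) + (1-p) * V(k+1, i+1)].
  V(1,0) = exp(-r*dt) * [p*0.000000 + (1-p)*0.000000] = 0.000000
  V(1,1) = exp(-r*dt) * [p*0.000000 + (1-p)*0.039595] = 0.020045
  V(0,0) = exp(-r*dt) * [p*0.000000 + (1-p)*0.020045] = 0.010147

Answer: Price = V(0,0) = 0.0101


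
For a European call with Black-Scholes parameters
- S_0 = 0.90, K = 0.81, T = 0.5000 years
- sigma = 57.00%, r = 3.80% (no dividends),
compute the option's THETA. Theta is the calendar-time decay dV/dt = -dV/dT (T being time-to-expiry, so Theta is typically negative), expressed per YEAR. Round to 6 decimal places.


d1 = 0.5100733763; d2 = 0.1070225110
phi(d1) = 0.3502787693; exp(-qT) = 1.0000000000; exp(-rT) = 0.9811793622
Theta = -S*exp(-qT)*phi(d1)*sigma/(2*sqrt(T)) - r*K*exp(-rT)*N(d2) + q*S*exp(-qT)*N(d1)
N(d1) = 0.6949999717; N(d2) = 0.5426144394; sqrt(T) = 0.7071067812
Term 1 = -0.9000 * 1.0000000000 * 0.3502787693 * 0.5700 / (2 * 0.7071067812) = -0.1270621449
Term 2 = -0.0380 * 0.8100 * 0.9811793622 * 0.5426144394 = -0.0163873363
Term 3 = 0 (no dividend yield, q = 0)
Theta = -0.1270621449 + (-0.0163873363) + (0.0000000000) = -0.143449

Answer: Theta = -0.143449


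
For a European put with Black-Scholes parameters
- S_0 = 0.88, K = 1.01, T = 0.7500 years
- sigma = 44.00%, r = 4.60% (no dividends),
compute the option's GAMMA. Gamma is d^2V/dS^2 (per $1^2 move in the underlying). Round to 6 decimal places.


Answer: Gamma = 1.185867

Derivation:
d1 = -0.0805238355; d2 = -0.4615750132
phi(d1) = 0.3976509863; exp(-qT) = 1.0000000000; exp(-rT) = 0.9660883397
Gamma = exp(-qT) * phi(d1) / (S * sigma * sqrt(T)) = 1.0000000000 * 0.3976509863 / (0.8800 * 0.4400 * 0.8660254038) = 1.185867


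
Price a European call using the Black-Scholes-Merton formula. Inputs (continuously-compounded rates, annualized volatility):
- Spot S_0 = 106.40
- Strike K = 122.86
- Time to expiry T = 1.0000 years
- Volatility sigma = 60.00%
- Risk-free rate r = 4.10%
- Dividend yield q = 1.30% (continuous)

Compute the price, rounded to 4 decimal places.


Answer: Price = 20.3123

Derivation:
d1 = (ln(S/K) + (r - q + 0.5*sigma^2) * T) / (sigma * sqrt(T)) = 0.10693347
d2 = d1 - sigma * sqrt(T) = -0.49306653
exp(-rT) = 0.95982913; exp(-qT) = 0.98708414
C = S_0 * exp(-qT) * N(d1) - K * exp(-rT) * N(d2)
N(d1) = 0.54257912; N(d2) = 0.31098279
C = 106.4000 * 0.98708414 * 0.54257912 - 122.8600 * 0.95982913 * 0.31098279 = 20.3123


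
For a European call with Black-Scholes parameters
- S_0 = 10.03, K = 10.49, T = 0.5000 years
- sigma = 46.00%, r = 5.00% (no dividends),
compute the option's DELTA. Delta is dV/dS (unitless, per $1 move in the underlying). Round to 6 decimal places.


d1 = 0.1016333172; d2 = -0.2236358022
phi(d1) = 0.3968871884; exp(-qT) = 1.0000000000; exp(-rT) = 0.9753099120
N(d1) = 0.5404761334
Delta = exp(-qT) * N(d1) = 1.0000000000 * 0.5404761334 = 0.540476

Answer: Delta = 0.540476


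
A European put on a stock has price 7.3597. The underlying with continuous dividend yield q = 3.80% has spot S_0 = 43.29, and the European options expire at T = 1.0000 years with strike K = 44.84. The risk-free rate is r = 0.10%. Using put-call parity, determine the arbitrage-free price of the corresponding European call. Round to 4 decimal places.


Put-call parity: C - P = S_0 * exp(-qT) - K * exp(-rT).
S_0 * exp(-qT) = 43.2900 * 0.96271294 = 41.67584321
K * exp(-rT) = 44.8400 * 0.99900050 = 44.79518241
C = P + S*exp(-qT) - K*exp(-rT)
C = 7.3597 + 41.67584321 - 44.79518241 = 4.2404

Answer: Call price = 4.2404


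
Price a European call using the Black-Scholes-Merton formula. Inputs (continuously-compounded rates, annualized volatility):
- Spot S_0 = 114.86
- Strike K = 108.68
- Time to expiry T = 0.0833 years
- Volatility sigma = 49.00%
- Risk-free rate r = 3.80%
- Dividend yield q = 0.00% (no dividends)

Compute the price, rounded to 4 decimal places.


d1 = (ln(S/K) + (r - q + 0.5*sigma^2) * T) / (sigma * sqrt(T)) = 0.48416458
d2 = d1 - sigma * sqrt(T) = 0.34274205
exp(-rT) = 0.99683960; exp(-qT) = 1.00000000
C = S_0 * exp(-qT) * N(d1) - K * exp(-rT) * N(d2)
N(d1) = 0.68586546; N(d2) = 0.63410374
C = 114.8600 * 1.00000000 * 0.68586546 - 108.6800 * 0.99683960 * 0.63410374 = 10.0819

Answer: Price = 10.0819


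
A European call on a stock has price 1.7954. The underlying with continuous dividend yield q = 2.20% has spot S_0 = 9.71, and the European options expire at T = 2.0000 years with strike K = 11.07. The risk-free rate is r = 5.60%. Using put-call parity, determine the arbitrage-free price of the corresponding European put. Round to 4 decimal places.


Put-call parity: C - P = S_0 * exp(-qT) - K * exp(-rT).
S_0 * exp(-qT) = 9.7100 * 0.95695396 = 9.29202293
K * exp(-rT) = 11.0700 * 0.89404426 = 9.89706993
P = C - S*exp(-qT) + K*exp(-rT)
P = 1.7954 - 9.29202293 + 9.89706993 = 2.4004

Answer: Put price = 2.4004


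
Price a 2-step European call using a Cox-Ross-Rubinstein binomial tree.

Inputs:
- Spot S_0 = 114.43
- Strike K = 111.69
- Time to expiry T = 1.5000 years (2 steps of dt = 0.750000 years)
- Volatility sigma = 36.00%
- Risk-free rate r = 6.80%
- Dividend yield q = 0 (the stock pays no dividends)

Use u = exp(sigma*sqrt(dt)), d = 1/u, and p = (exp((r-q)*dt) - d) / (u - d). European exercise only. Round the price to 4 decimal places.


dt = T/N = 0.750000
u = exp(sigma*sqrt(dt)) = 1.365839; d = 1/u = 0.732151
p = (exp((r-q)*dt) - d) / (u - d) = 0.505252
Discount per step: exp(-r*dt) = 0.950279
Stock lattice S(k, i) with i counting down-moves:
  k=0: S(0,0) = 114.4300
  k=1: S(1,0) = 156.2930; S(1,1) = 83.7800
  k=2: S(2,0) = 213.4711; S(2,1) = 114.4300; S(2,2) = 61.3396
Terminal payoffs V(N, i) = max(S_T - K, 0):
  V(2,0) = 101.781124; V(2,1) = 2.740000; V(2,2) = 0.000000
Backward induction: V(k, i) = exp(-r*dt) * [p * V(k+1, i) + (1-p) * V(k+1, i+1)].
  V(1,0) = exp(-r*dt) * [p*101.781124 + (1-p)*2.740000] = 50.156372
  V(1,1) = exp(-r*dt) * [p*2.740000 + (1-p)*0.000000] = 1.315556
  V(0,0) = exp(-r*dt) * [p*50.156372 + (1-p)*1.315556] = 24.700082

Answer: Price = V(0,0) = 24.7001


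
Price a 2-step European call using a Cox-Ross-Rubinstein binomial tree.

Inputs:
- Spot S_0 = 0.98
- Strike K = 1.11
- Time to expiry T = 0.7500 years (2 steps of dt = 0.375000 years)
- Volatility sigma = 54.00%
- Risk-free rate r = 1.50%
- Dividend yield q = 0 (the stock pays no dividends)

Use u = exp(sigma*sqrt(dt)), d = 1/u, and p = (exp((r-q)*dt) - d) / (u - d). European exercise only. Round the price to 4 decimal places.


dt = T/N = 0.375000
u = exp(sigma*sqrt(dt)) = 1.391916; d = 1/u = 0.718434
p = (exp((r-q)*dt) - d) / (u - d) = 0.426451
Discount per step: exp(-r*dt) = 0.994391
Stock lattice S(k, i) with i counting down-moves:
  k=0: S(0,0) = 0.9800
  k=1: S(1,0) = 1.3641; S(1,1) = 0.7041
  k=2: S(2,0) = 1.8987; S(2,1) = 0.9800; S(2,2) = 0.5058
Terminal payoffs V(N, i) = max(S_T - K, 0):
  V(2,0) = 0.788681; V(2,1) = 0.000000; V(2,2) = 0.000000
Backward induction: V(k, i) = exp(-r*dt) * [p * V(k+1, i) + (1-p) * V(k+1, i+1)].
  V(1,0) = exp(-r*dt) * [p*0.788681 + (1-p)*0.000000] = 0.334447
  V(1,1) = exp(-r*dt) * [p*0.000000 + (1-p)*0.000000] = 0.000000
  V(0,0) = exp(-r*dt) * [p*0.334447 + (1-p)*0.000000] = 0.141825

Answer: Price = V(0,0) = 0.1418


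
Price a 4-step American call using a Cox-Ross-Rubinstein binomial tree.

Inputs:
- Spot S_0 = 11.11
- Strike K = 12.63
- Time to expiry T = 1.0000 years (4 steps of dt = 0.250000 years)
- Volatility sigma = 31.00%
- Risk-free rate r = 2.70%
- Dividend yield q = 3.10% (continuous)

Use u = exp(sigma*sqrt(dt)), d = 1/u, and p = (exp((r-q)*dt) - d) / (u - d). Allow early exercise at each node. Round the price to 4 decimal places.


Answer: Price = V(0,0) = 0.8595

Derivation:
dt = T/N = 0.250000
u = exp(sigma*sqrt(dt)) = 1.167658; d = 1/u = 0.856415
p = (exp((r-q)*dt) - d) / (u - d) = 0.458116
Discount per step: exp(-r*dt) = 0.993273
Stock lattice S(k, i) with i counting down-moves:
  k=0: S(0,0) = 11.1100
  k=1: S(1,0) = 12.9727; S(1,1) = 9.5148
  k=2: S(2,0) = 15.1477; S(2,1) = 11.1100; S(2,2) = 8.1486
  k=3: S(3,0) = 17.6873; S(3,1) = 12.9727; S(3,2) = 9.5148; S(3,3) = 6.9786
  k=4: S(4,0) = 20.6527; S(4,1) = 15.1477; S(4,2) = 11.1100; S(4,3) = 8.1486; S(4,4) = 5.9766
Terminal payoffs V(N, i) = max(S_T - K, 0):
  V(4,0) = 8.022691; V(4,1) = 2.517653; V(4,2) = 0.000000; V(4,3) = 0.000000; V(4,4) = 0.000000
Backward induction: V(k, i) = exp(-r*dt) * [p * V(k+1, i) + (1-p) * V(k+1, i+1)]; then take max(V_cont, immediate exercise) for American.
  V(3,0) = exp(-r*dt) * [p*8.022691 + (1-p)*2.517653] = 5.005696; exercise = 5.057278; V(3,0) = max -> 5.057278
  V(3,1) = exp(-r*dt) * [p*2.517653 + (1-p)*0.000000] = 1.145618; exercise = 0.342680; V(3,1) = max -> 1.145618
  V(3,2) = exp(-r*dt) * [p*0.000000 + (1-p)*0.000000] = 0.000000; exercise = 0.000000; V(3,2) = max -> 0.000000
  V(3,3) = exp(-r*dt) * [p*0.000000 + (1-p)*0.000000] = 0.000000; exercise = 0.000000; V(3,3) = max -> 0.000000
  V(2,0) = exp(-r*dt) * [p*5.057278 + (1-p)*1.145618] = 2.917850; exercise = 2.517653; V(2,0) = max -> 2.917850
  V(2,1) = exp(-r*dt) * [p*1.145618 + (1-p)*0.000000] = 0.521295; exercise = 0.000000; V(2,1) = max -> 0.521295
  V(2,2) = exp(-r*dt) * [p*0.000000 + (1-p)*0.000000] = 0.000000; exercise = 0.000000; V(2,2) = max -> 0.000000
  V(1,0) = exp(-r*dt) * [p*2.917850 + (1-p)*0.521295] = 1.608303; exercise = 0.342680; V(1,0) = max -> 1.608303
  V(1,1) = exp(-r*dt) * [p*0.521295 + (1-p)*0.000000] = 0.237207; exercise = 0.000000; V(1,1) = max -> 0.237207
  V(0,0) = exp(-r*dt) * [p*1.608303 + (1-p)*0.237207] = 0.859507; exercise = 0.000000; V(0,0) = max -> 0.859507


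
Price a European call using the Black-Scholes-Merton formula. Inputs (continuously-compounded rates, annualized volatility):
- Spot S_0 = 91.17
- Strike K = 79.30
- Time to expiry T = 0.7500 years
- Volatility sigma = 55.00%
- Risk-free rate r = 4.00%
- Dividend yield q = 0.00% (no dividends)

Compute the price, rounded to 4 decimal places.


d1 = (ln(S/K) + (r - q + 0.5*sigma^2) * T) / (sigma * sqrt(T)) = 0.59398901
d2 = d1 - sigma * sqrt(T) = 0.11767504
exp(-rT) = 0.97044553; exp(-qT) = 1.00000000
C = S_0 * exp(-qT) * N(d1) - K * exp(-rT) * N(d2)
N(d1) = 0.72374027; N(d2) = 0.54683743
C = 91.1700 * 1.00000000 * 0.72374027 - 79.3000 * 0.97044553 * 0.54683743 = 23.9008

Answer: Price = 23.9008


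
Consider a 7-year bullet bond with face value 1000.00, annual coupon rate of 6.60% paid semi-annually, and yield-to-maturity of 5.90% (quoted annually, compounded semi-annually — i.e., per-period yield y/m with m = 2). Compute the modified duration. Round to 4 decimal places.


Coupon per period c = face * coupon_rate / m = 33.000000
Periods per year m = 2; per-period yield y/m = 0.029500
Number of cashflows N = 14
Cashflows (t years, CF_t, discount factor 1/(1+y/m)^(m*t), PV):
  t = 0.5000: CF_t = 33.000000, DF = 0.971345, PV = 32.054395
  t = 1.0000: CF_t = 33.000000, DF = 0.943512, PV = 31.135887
  t = 1.5000: CF_t = 33.000000, DF = 0.916476, PV = 30.243698
  t = 2.0000: CF_t = 33.000000, DF = 0.890214, PV = 29.377074
  t = 2.5000: CF_t = 33.000000, DF = 0.864706, PV = 28.535283
  t = 3.0000: CF_t = 33.000000, DF = 0.839928, PV = 27.717613
  t = 3.5000: CF_t = 33.000000, DF = 0.815860, PV = 26.923374
  t = 4.0000: CF_t = 33.000000, DF = 0.792482, PV = 26.151893
  t = 4.5000: CF_t = 33.000000, DF = 0.769773, PV = 25.402519
  t = 5.0000: CF_t = 33.000000, DF = 0.747716, PV = 24.674618
  t = 5.5000: CF_t = 33.000000, DF = 0.726290, PV = 23.967574
  t = 6.0000: CF_t = 33.000000, DF = 0.705479, PV = 23.280791
  t = 6.5000: CF_t = 33.000000, DF = 0.685263, PV = 22.613687
  t = 7.0000: CF_t = 1033.000000, DF = 0.665627, PV = 687.592939
Price P = sum_t PV_t = 1039.671344
First compute Macaulay numerator sum_t t * PV_t:
  t * PV_t at t = 0.5000: 16.027198
  t * PV_t at t = 1.0000: 31.135887
  t * PV_t at t = 1.5000: 45.365546
  t * PV_t at t = 2.0000: 58.754148
  t * PV_t at t = 2.5000: 71.338208
  t * PV_t at t = 3.0000: 83.152840
  t * PV_t at t = 3.5000: 94.231809
  t * PV_t at t = 4.0000: 104.607572
  t * PV_t at t = 4.5000: 114.311335
  t * PV_t at t = 5.0000: 123.373088
  t * PV_t at t = 5.5000: 131.821658
  t * PV_t at t = 6.0000: 139.684745
  t * PV_t at t = 6.5000: 146.988966
  t * PV_t at t = 7.0000: 4813.150573
Macaulay duration D = 5973.943571 / 1039.671344 = 5.745992
Modified duration = D / (1 + y/m) = 5.745992 / (1 + 0.029500) = 5.581343

Answer: Modified duration = 5.5813


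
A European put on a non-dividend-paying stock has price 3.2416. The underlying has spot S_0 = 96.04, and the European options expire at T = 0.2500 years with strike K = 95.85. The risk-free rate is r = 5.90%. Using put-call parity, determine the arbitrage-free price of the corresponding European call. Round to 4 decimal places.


Answer: Call price = 4.8350

Derivation:
Put-call parity: C - P = S_0 * exp(-qT) - K * exp(-rT).
S_0 * exp(-qT) = 96.0400 * 1.00000000 = 96.04000000
K * exp(-rT) = 95.8500 * 0.98535825 = 94.44658811
C = P + S*exp(-qT) - K*exp(-rT)
C = 3.2416 + 96.04000000 - 94.44658811 = 4.8350


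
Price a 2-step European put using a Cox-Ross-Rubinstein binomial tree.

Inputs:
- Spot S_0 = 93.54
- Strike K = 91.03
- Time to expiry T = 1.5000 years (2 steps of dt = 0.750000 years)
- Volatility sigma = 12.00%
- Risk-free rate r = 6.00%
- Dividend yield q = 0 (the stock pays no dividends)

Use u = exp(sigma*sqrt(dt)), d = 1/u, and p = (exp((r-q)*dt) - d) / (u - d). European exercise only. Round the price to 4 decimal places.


dt = T/N = 0.750000
u = exp(sigma*sqrt(dt)) = 1.109515; d = 1/u = 0.901295
p = (exp((r-q)*dt) - d) / (u - d) = 0.695096
Discount per step: exp(-r*dt) = 0.955997
Stock lattice S(k, i) with i counting down-moves:
  k=0: S(0,0) = 93.5400
  k=1: S(1,0) = 103.7840; S(1,1) = 84.3071
  k=2: S(2,0) = 115.1500; S(2,1) = 93.5400; S(2,2) = 75.9855
Terminal payoffs V(N, i) = max(K - S_T, 0):
  V(2,0) = 0.000000; V(2,1) = 0.000000; V(2,2) = 15.044460
Backward induction: V(k, i) = exp(-r*dt) * [p * V(k+1, i) + (1-p) * V(k+1, i+1)].
  V(1,0) = exp(-r*dt) * [p*0.000000 + (1-p)*0.000000] = 0.000000
  V(1,1) = exp(-r*dt) * [p*0.000000 + (1-p)*15.044460] = 4.385270
  V(0,0) = exp(-r*dt) * [p*0.000000 + (1-p)*4.385270] = 1.278251

Answer: Price = V(0,0) = 1.2783


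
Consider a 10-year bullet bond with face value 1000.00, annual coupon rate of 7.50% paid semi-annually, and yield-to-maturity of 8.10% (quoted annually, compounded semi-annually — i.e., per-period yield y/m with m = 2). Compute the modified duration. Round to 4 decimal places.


Answer: Modified duration = 6.8645

Derivation:
Coupon per period c = face * coupon_rate / m = 37.500000
Periods per year m = 2; per-period yield y/m = 0.040500
Number of cashflows N = 20
Cashflows (t years, CF_t, discount factor 1/(1+y/m)^(m*t), PV):
  t = 0.5000: CF_t = 37.500000, DF = 0.961076, PV = 36.040365
  t = 1.0000: CF_t = 37.500000, DF = 0.923668, PV = 34.637545
  t = 1.5000: CF_t = 37.500000, DF = 0.887715, PV = 33.289327
  t = 2.0000: CF_t = 37.500000, DF = 0.853162, PV = 31.993587
  t = 2.5000: CF_t = 37.500000, DF = 0.819954, PV = 30.748281
  t = 3.0000: CF_t = 37.500000, DF = 0.788039, PV = 29.551448
  t = 3.5000: CF_t = 37.500000, DF = 0.757365, PV = 28.401199
  t = 4.0000: CF_t = 37.500000, DF = 0.727886, PV = 27.295722
  t = 4.5000: CF_t = 37.500000, DF = 0.699554, PV = 26.233275
  t = 5.0000: CF_t = 37.500000, DF = 0.672325, PV = 25.212181
  t = 5.5000: CF_t = 37.500000, DF = 0.646156, PV = 24.230833
  t = 6.0000: CF_t = 37.500000, DF = 0.621005, PV = 23.287682
  t = 6.5000: CF_t = 37.500000, DF = 0.596833, PV = 22.381241
  t = 7.0000: CF_t = 37.500000, DF = 0.573602, PV = 21.510083
  t = 7.5000: CF_t = 37.500000, DF = 0.551276, PV = 20.672833
  t = 8.0000: CF_t = 37.500000, DF = 0.529818, PV = 19.868172
  t = 8.5000: CF_t = 37.500000, DF = 0.509196, PV = 19.094832
  t = 9.0000: CF_t = 37.500000, DF = 0.489376, PV = 18.351592
  t = 9.5000: CF_t = 37.500000, DF = 0.470328, PV = 17.637282
  t = 10.0000: CF_t = 1037.500000, DF = 0.452021, PV = 468.971461
Price P = sum_t PV_t = 959.408940
First compute Macaulay numerator sum_t t * PV_t:
  t * PV_t at t = 0.5000: 18.020183
  t * PV_t at t = 1.0000: 34.637545
  t * PV_t at t = 1.5000: 49.933990
  t * PV_t at t = 2.0000: 63.987173
  t * PV_t at t = 2.5000: 76.870703
  t * PV_t at t = 3.0000: 88.654343
  t * PV_t at t = 3.5000: 99.404197
  t * PV_t at t = 4.0000: 109.182889
  t * PV_t at t = 4.5000: 118.049736
  t * PV_t at t = 5.0000: 126.060907
  t * PV_t at t = 5.5000: 133.269579
  t * PV_t at t = 6.0000: 139.726089
  t * PV_t at t = 6.5000: 145.478068
  t * PV_t at t = 7.0000: 150.570580
  t * PV_t at t = 7.5000: 155.046249
  t * PV_t at t = 8.0000: 158.945377
  t * PV_t at t = 8.5000: 162.306068
  t * PV_t at t = 9.0000: 165.164328
  t * PV_t at t = 9.5000: 167.554180
  t * PV_t at t = 10.0000: 4689.714606
Macaulay duration D = 6852.576791 / 959.408940 = 7.142498
Modified duration = D / (1 + y/m) = 7.142498 / (1 + 0.040500) = 6.864487


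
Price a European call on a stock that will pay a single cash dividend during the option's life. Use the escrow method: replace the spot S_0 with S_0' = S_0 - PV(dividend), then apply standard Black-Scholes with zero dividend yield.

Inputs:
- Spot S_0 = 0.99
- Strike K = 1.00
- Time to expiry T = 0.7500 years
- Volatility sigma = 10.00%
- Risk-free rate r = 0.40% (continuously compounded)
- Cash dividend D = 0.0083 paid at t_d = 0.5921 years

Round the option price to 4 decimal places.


PV(D) = D * exp(-r * t_d) = 0.0083 * 0.99763440 = 0.00828037
S_0' = S_0 - PV(D) = 0.9900 - 0.00828037 = 0.98171963
d1 = (ln(S_0'/K) + (r + sigma^2/2)*T) / (sigma*sqrt(T)) = -0.13509437
d2 = d1 - sigma*sqrt(T) = -0.22169691
exp(-rT) = 0.99700450
N(d1) = 0.44626863; N(d2) = 0.41227492
C = S_0' * N(d1) - K * exp(-rT) * N(d2) = 0.98171963 * 0.44626863 - 1.0000 * 0.99700450 * 0.41227492 = 0.0271

Answer: Price = 0.0271


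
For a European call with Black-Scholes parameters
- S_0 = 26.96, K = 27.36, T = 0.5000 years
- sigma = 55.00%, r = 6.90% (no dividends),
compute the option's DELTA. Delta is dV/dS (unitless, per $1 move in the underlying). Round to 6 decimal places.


Answer: Delta = 0.596886

Derivation:
d1 = 0.2452945538; d2 = -0.1436141759
phi(d1) = 0.3871189603; exp(-qT) = 1.0000000000; exp(-rT) = 0.9660883397
N(d1) = 0.5968858158
Delta = exp(-qT) * N(d1) = 1.0000000000 * 0.5968858158 = 0.596886


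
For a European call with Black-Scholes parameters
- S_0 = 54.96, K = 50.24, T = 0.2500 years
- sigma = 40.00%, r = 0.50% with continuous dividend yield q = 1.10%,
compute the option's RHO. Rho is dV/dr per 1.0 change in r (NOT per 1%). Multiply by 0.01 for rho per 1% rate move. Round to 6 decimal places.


d1 = 0.5414706288; d2 = 0.3414706288
phi(d1) = 0.3445439040; exp(-qT) = 0.9972537778; exp(-rT) = 0.9987507809
N(d2) = 0.6336253438
Rho = K*T*exp(-rT)*N(d2) = 50.2400 * 0.2500 * 0.9987507809 * 0.6336253438 = 7.948393

Answer: Rho = 7.948393


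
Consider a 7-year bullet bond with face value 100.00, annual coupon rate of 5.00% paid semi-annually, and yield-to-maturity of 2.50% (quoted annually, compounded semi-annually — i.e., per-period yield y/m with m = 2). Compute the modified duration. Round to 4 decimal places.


Answer: Modified duration = 6.0024

Derivation:
Coupon per period c = face * coupon_rate / m = 2.500000
Periods per year m = 2; per-period yield y/m = 0.012500
Number of cashflows N = 14
Cashflows (t years, CF_t, discount factor 1/(1+y/m)^(m*t), PV):
  t = 0.5000: CF_t = 2.500000, DF = 0.987654, PV = 2.469136
  t = 1.0000: CF_t = 2.500000, DF = 0.975461, PV = 2.438653
  t = 1.5000: CF_t = 2.500000, DF = 0.963418, PV = 2.408546
  t = 2.0000: CF_t = 2.500000, DF = 0.951524, PV = 2.378811
  t = 2.5000: CF_t = 2.500000, DF = 0.939777, PV = 2.349443
  t = 3.0000: CF_t = 2.500000, DF = 0.928175, PV = 2.320437
  t = 3.5000: CF_t = 2.500000, DF = 0.916716, PV = 2.291790
  t = 4.0000: CF_t = 2.500000, DF = 0.905398, PV = 2.263496
  t = 4.5000: CF_t = 2.500000, DF = 0.894221, PV = 2.235552
  t = 5.0000: CF_t = 2.500000, DF = 0.883181, PV = 2.207952
  t = 5.5000: CF_t = 2.500000, DF = 0.872277, PV = 2.180694
  t = 6.0000: CF_t = 2.500000, DF = 0.861509, PV = 2.153772
  t = 6.5000: CF_t = 2.500000, DF = 0.850873, PV = 2.127182
  t = 7.0000: CF_t = 102.500000, DF = 0.840368, PV = 86.137729
Price P = sum_t PV_t = 115.963191
First compute Macaulay numerator sum_t t * PV_t:
  t * PV_t at t = 0.5000: 1.234568
  t * PV_t at t = 1.0000: 2.438653
  t * PV_t at t = 1.5000: 3.612819
  t * PV_t at t = 2.0000: 4.757621
  t * PV_t at t = 2.5000: 5.873607
  t * PV_t at t = 3.0000: 6.961312
  t * PV_t at t = 3.5000: 8.021264
  t * PV_t at t = 4.0000: 9.053984
  t * PV_t at t = 4.5000: 10.059983
  t * PV_t at t = 5.0000: 11.039762
  t * PV_t at t = 5.5000: 11.993815
  t * PV_t at t = 6.0000: 12.922629
  t * PV_t at t = 6.5000: 13.826681
  t * PV_t at t = 7.0000: 602.964105
Macaulay duration D = 704.760802 / 115.963191 = 6.077453
Modified duration = D / (1 + y/m) = 6.077453 / (1 + 0.012500) = 6.002422


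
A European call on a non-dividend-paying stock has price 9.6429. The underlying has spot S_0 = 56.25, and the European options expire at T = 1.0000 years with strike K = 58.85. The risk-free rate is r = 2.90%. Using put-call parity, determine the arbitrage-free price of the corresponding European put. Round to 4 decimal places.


Put-call parity: C - P = S_0 * exp(-qT) - K * exp(-rT).
S_0 * exp(-qT) = 56.2500 * 1.00000000 = 56.25000000
K * exp(-rT) = 58.8500 * 0.97141646 = 57.16785893
P = C - S*exp(-qT) + K*exp(-rT)
P = 9.6429 - 56.25000000 + 57.16785893 = 10.5608

Answer: Put price = 10.5608


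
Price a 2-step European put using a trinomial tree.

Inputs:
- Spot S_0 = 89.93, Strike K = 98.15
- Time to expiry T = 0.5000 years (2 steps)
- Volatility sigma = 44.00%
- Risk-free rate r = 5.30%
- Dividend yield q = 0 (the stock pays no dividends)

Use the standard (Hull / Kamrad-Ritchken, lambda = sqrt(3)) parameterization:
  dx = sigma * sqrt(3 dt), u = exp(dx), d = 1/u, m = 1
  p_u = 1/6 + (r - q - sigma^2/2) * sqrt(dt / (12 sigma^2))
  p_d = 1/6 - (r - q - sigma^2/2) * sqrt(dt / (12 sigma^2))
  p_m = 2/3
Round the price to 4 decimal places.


dt = T/N = 0.250000; dx = sigma*sqrt(3*dt) = 0.381051
u = exp(dx) = 1.463823; d = 1/u = 0.683143
p_u = 0.152299, p_m = 0.666667, p_d = 0.181035
Discount per step: exp(-r*dt) = 0.986837
Stock lattice S(k, j) with j the centered position index:
  k=0: S(0,+0) = 89.9300
  k=1: S(1,-1) = 61.4350; S(1,+0) = 89.9300; S(1,+1) = 131.6416
  k=2: S(2,-2) = 41.9689; S(2,-1) = 61.4350; S(2,+0) = 89.9300; S(2,+1) = 131.6416; S(2,+2) = 192.6999
Terminal payoffs V(N, j) = max(K - S_T, 0):
  V(2,-2) = 56.181085; V(2,-1) = 36.714957; V(2,+0) = 8.220000; V(2,+1) = 0.000000; V(2,+2) = 0.000000
Backward induction: V(k, j) = exp(-r*dt) * [p_u * V(k+1, j+1) + p_m * V(k+1, j) + p_d * V(k+1, j-1)]
  V(1,-1) = exp(-r*dt) * [p_u*8.220000 + p_m*36.714957 + p_d*56.181085] = 35.426736
  V(1,+0) = exp(-r*dt) * [p_u*0.000000 + p_m*8.220000 + p_d*36.714957] = 11.967067
  V(1,+1) = exp(-r*dt) * [p_u*0.000000 + p_m*0.000000 + p_d*8.220000] = 1.468519
  V(0,+0) = exp(-r*dt) * [p_u*1.468519 + p_m*11.967067 + p_d*35.426736] = 14.422797

Answer: Price = V(0,0) = 14.4228


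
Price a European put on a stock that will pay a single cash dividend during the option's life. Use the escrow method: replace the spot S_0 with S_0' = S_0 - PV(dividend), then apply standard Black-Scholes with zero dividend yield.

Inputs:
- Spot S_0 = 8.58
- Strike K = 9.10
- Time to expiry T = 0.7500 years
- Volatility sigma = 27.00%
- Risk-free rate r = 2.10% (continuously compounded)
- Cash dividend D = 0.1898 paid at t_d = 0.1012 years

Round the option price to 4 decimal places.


Answer: Price = 1.1221

Derivation:
PV(D) = D * exp(-r * t_d) = 0.1898 * 0.99787706 = 0.18939707
S_0' = S_0 - PV(D) = 8.5800 - 0.18939707 = 8.39060293
d1 = (ln(S_0'/K) + (r + sigma^2/2)*T) / (sigma*sqrt(T)) = -0.16283216
d2 = d1 - sigma*sqrt(T) = -0.39665902
exp(-rT) = 0.98437338
N(-d1) = 0.56467471; N(-d2) = 0.65419054
P = K * exp(-rT) * N(-d2) - S_0' * N(-d1) = 9.1000 * 0.98437338 * 0.65419054 - 8.39060293 * 0.56467471 = 1.1221


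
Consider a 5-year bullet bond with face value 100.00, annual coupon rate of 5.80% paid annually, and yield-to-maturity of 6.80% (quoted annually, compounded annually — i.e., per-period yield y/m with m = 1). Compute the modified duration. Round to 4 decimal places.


Coupon per period c = face * coupon_rate / m = 5.800000
Periods per year m = 1; per-period yield y/m = 0.068000
Number of cashflows N = 5
Cashflows (t years, CF_t, discount factor 1/(1+y/m)^(m*t), PV):
  t = 1.0000: CF_t = 5.800000, DF = 0.936330, PV = 5.430712
  t = 2.0000: CF_t = 5.800000, DF = 0.876713, PV = 5.084936
  t = 3.0000: CF_t = 5.800000, DF = 0.820892, PV = 4.761176
  t = 4.0000: CF_t = 5.800000, DF = 0.768626, PV = 4.458030
  t = 5.0000: CF_t = 105.800000, DF = 0.719687, PV = 76.142898
Price P = sum_t PV_t = 95.877752
First compute Macaulay numerator sum_t t * PV_t:
  t * PV_t at t = 1.0000: 5.430712
  t * PV_t at t = 2.0000: 10.169872
  t * PV_t at t = 3.0000: 14.283528
  t * PV_t at t = 4.0000: 17.832120
  t * PV_t at t = 5.0000: 380.714492
Macaulay duration D = 428.430723 / 95.877752 = 4.468510
Modified duration = D / (1 + y/m) = 4.468510 / (1 + 0.068000) = 4.183998

Answer: Modified duration = 4.1840


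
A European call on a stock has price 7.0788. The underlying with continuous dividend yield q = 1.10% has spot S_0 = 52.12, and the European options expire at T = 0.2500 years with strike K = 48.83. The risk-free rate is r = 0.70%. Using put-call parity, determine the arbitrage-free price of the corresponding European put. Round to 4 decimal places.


Put-call parity: C - P = S_0 * exp(-qT) - K * exp(-rT).
S_0 * exp(-qT) = 52.1200 * 0.99725378 = 51.97686690
K * exp(-rT) = 48.8300 * 0.99825153 = 48.74462223
P = C - S*exp(-qT) + K*exp(-rT)
P = 7.0788 - 51.97686690 + 48.74462223 = 3.8466

Answer: Put price = 3.8466


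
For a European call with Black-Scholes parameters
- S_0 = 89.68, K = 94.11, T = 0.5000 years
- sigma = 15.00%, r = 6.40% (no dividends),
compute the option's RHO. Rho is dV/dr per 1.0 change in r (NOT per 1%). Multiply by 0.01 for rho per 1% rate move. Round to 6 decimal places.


d1 = -0.0998579223; d2 = -0.2059239395
phi(d1) = 0.3969581833; exp(-qT) = 1.0000000000; exp(-rT) = 0.9685065821
N(d2) = 0.4184251626
Rho = K*T*exp(-rT)*N(d2) = 94.1100 * 0.5000 * 0.9685065821 * 0.4184251626 = 19.068922

Answer: Rho = 19.068922


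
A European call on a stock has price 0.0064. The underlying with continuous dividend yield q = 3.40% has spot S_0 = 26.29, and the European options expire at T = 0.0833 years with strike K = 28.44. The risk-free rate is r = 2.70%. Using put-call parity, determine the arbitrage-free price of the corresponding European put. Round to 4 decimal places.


Answer: Put price = 2.1669

Derivation:
Put-call parity: C - P = S_0 * exp(-qT) - K * exp(-rT).
S_0 * exp(-qT) = 26.2900 * 0.99717181 = 26.21564680
K * exp(-rT) = 28.4400 * 0.99775343 = 28.37610747
P = C - S*exp(-qT) + K*exp(-rT)
P = 0.0064 - 26.21564680 + 28.37610747 = 2.1669


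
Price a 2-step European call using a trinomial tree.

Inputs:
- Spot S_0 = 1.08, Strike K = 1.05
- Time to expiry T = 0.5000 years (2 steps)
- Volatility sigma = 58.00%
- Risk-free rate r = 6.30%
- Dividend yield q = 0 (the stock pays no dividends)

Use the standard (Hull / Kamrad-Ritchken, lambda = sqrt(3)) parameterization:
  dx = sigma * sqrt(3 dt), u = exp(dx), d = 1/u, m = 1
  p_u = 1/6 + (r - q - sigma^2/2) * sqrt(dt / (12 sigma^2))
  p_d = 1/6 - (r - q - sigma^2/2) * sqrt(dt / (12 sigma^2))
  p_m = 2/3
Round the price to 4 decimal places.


Answer: Price = V(0,0) = 0.1842

Derivation:
dt = T/N = 0.250000; dx = sigma*sqrt(3*dt) = 0.502295
u = exp(dx) = 1.652509; d = 1/u = 0.605140
p_u = 0.140487, p_m = 0.666667, p_d = 0.192847
Discount per step: exp(-r*dt) = 0.984373
Stock lattice S(k, j) with j the centered position index:
  k=0: S(0,+0) = 1.0800
  k=1: S(1,-1) = 0.6536; S(1,+0) = 1.0800; S(1,+1) = 1.7847
  k=2: S(2,-2) = 0.3955; S(2,-1) = 0.6536; S(2,+0) = 1.0800; S(2,+1) = 1.7847; S(2,+2) = 2.9492
Terminal payoffs V(N, j) = max(S_T - K, 0):
  V(2,-2) = 0.000000; V(2,-1) = 0.000000; V(2,+0) = 0.030000; V(2,+1) = 0.734710; V(2,+2) = 1.899249
Backward induction: V(k, j) = exp(-r*dt) * [p_u * V(k+1, j+1) + p_m * V(k+1, j) + p_d * V(k+1, j-1)]
  V(1,-1) = exp(-r*dt) * [p_u*0.030000 + p_m*0.000000 + p_d*0.000000] = 0.004149
  V(1,+0) = exp(-r*dt) * [p_u*0.734710 + p_m*0.030000 + p_d*0.000000] = 0.121292
  V(1,+1) = exp(-r*dt) * [p_u*1.899249 + p_m*0.734710 + p_d*0.030000] = 0.750497
  V(0,+0) = exp(-r*dt) * [p_u*0.750497 + p_m*0.121292 + p_d*0.004149] = 0.184172


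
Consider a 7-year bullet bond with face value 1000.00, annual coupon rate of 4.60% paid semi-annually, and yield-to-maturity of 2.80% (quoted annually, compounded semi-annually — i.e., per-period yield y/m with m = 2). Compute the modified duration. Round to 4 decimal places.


Coupon per period c = face * coupon_rate / m = 23.000000
Periods per year m = 2; per-period yield y/m = 0.014000
Number of cashflows N = 14
Cashflows (t years, CF_t, discount factor 1/(1+y/m)^(m*t), PV):
  t = 0.5000: CF_t = 23.000000, DF = 0.986193, PV = 22.682446
  t = 1.0000: CF_t = 23.000000, DF = 0.972577, PV = 22.369276
  t = 1.5000: CF_t = 23.000000, DF = 0.959149, PV = 22.060430
  t = 2.0000: CF_t = 23.000000, DF = 0.945906, PV = 21.755848
  t = 2.5000: CF_t = 23.000000, DF = 0.932847, PV = 21.455471
  t = 3.0000: CF_t = 23.000000, DF = 0.919967, PV = 21.159242
  t = 3.5000: CF_t = 23.000000, DF = 0.907265, PV = 20.867103
  t = 4.0000: CF_t = 23.000000, DF = 0.894739, PV = 20.578997
  t = 4.5000: CF_t = 23.000000, DF = 0.882386, PV = 20.294868
  t = 5.0000: CF_t = 23.000000, DF = 0.870203, PV = 20.014663
  t = 5.5000: CF_t = 23.000000, DF = 0.858188, PV = 19.738327
  t = 6.0000: CF_t = 23.000000, DF = 0.846339, PV = 19.465805
  t = 6.5000: CF_t = 23.000000, DF = 0.834654, PV = 19.197047
  t = 7.0000: CF_t = 1023.000000, DF = 0.823130, PV = 842.062377
Price P = sum_t PV_t = 1113.701900
First compute Macaulay numerator sum_t t * PV_t:
  t * PV_t at t = 0.5000: 11.341223
  t * PV_t at t = 1.0000: 22.369276
  t * PV_t at t = 1.5000: 33.090645
  t * PV_t at t = 2.0000: 43.511696
  t * PV_t at t = 2.5000: 53.638679
  t * PV_t at t = 3.0000: 63.477726
  t * PV_t at t = 3.5000: 73.034859
  t * PV_t at t = 4.0000: 82.315987
  t * PV_t at t = 4.5000: 91.326908
  t * PV_t at t = 5.0000: 100.073316
  t * PV_t at t = 5.5000: 108.560796
  t * PV_t at t = 6.0000: 116.794832
  t * PV_t at t = 6.5000: 124.780803
  t * PV_t at t = 7.0000: 5894.436640
Macaulay duration D = 6818.753385 / 1113.701900 = 6.122602
Modified duration = D / (1 + y/m) = 6.122602 / (1 + 0.014000) = 6.038069

Answer: Modified duration = 6.0381


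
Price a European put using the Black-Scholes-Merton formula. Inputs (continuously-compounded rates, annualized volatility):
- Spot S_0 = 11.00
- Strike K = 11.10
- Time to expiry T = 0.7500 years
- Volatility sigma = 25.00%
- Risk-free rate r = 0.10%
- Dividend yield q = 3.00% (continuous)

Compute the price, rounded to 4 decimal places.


Answer: Price = 1.1193

Derivation:
d1 = (ln(S/K) + (r - q + 0.5*sigma^2) * T) / (sigma * sqrt(T)) = -0.03400517
d2 = d1 - sigma * sqrt(T) = -0.25051152
exp(-rT) = 0.99925028; exp(-qT) = 0.97775124
P = K * exp(-rT) * N(-d2) - S_0 * exp(-qT) * N(-d1)
N(-d1) = 0.51356349; N(-d2) = 0.59890410
P = 11.1000 * 0.99925028 * 0.59890410 - 11.0000 * 0.97775124 * 0.51356349 = 1.1193


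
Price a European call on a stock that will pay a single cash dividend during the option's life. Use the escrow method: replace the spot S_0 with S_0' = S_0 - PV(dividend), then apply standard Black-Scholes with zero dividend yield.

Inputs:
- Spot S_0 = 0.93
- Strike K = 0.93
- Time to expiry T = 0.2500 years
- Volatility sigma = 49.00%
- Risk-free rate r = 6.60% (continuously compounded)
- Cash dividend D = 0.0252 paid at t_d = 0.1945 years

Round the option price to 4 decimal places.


PV(D) = D * exp(-r * t_d) = 0.0252 * 0.98724504 = 0.02487858
S_0' = S_0 - PV(D) = 0.9300 - 0.02487858 = 0.90512142
d1 = (ln(S_0'/K) + (r + sigma^2/2)*T) / (sigma*sqrt(T)) = 0.07917151
d2 = d1 - sigma*sqrt(T) = -0.16582849
exp(-rT) = 0.98363538
N(d1) = 0.53155190; N(d2) = 0.43414596
C = S_0' * N(d1) - K * exp(-rT) * N(d2) = 0.90512142 * 0.53155190 - 0.9300 * 0.98363538 * 0.43414596 = 0.0840

Answer: Price = 0.0840


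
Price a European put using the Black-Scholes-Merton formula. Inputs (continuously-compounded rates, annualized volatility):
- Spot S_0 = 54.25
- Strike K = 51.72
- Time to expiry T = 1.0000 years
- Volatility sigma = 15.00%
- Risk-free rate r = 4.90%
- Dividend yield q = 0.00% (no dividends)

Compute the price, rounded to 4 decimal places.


d1 = (ln(S/K) + (r - q + 0.5*sigma^2) * T) / (sigma * sqrt(T)) = 0.72005626
d2 = d1 - sigma * sqrt(T) = 0.57005626
exp(-rT) = 0.95218113; exp(-qT) = 1.00000000
P = K * exp(-rT) * N(-d2) - S_0 * exp(-qT) * N(-d1)
N(-d1) = 0.23574518; N(-d2) = 0.28431977
P = 51.7200 * 0.95218113 * 0.28431977 - 54.2500 * 1.00000000 * 0.23574518 = 1.2127

Answer: Price = 1.2127


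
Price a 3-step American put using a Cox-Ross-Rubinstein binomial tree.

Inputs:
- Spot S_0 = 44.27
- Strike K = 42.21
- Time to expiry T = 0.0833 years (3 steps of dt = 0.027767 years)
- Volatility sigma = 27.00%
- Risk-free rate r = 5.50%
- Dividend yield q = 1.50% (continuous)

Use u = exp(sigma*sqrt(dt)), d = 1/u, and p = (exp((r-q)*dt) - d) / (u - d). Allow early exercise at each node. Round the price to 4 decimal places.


Answer: Price = V(0,0) = 0.4363

Derivation:
dt = T/N = 0.027767
u = exp(sigma*sqrt(dt)) = 1.046018; d = 1/u = 0.956006
p = (exp((r-q)*dt) - d) / (u - d) = 0.501100
Discount per step: exp(-r*dt) = 0.998474
Stock lattice S(k, i) with i counting down-moves:
  k=0: S(0,0) = 44.2700
  k=1: S(1,0) = 46.3072; S(1,1) = 42.3224
  k=2: S(2,0) = 48.4382; S(2,1) = 44.2700; S(2,2) = 40.4605
  k=3: S(3,0) = 50.6673; S(3,1) = 46.3072; S(3,2) = 42.3224; S(3,3) = 38.6804
Terminal payoffs V(N, i) = max(K - S_T, 0):
  V(3,0) = 0.000000; V(3,1) = 0.000000; V(3,2) = 0.000000; V(3,3) = 3.529552
Backward induction: V(k, i) = exp(-r*dt) * [p * V(k+1, i) + (1-p) * V(k+1, i+1)]; then take max(V_cont, immediate exercise) for American.
  V(2,0) = exp(-r*dt) * [p*0.000000 + (1-p)*0.000000] = 0.000000; exercise = 0.000000; V(2,0) = max -> 0.000000
  V(2,1) = exp(-r*dt) * [p*0.000000 + (1-p)*0.000000] = 0.000000; exercise = 0.000000; V(2,1) = max -> 0.000000
  V(2,2) = exp(-r*dt) * [p*0.000000 + (1-p)*3.529552] = 1.758206; exercise = 1.749538; V(2,2) = max -> 1.758206
  V(1,0) = exp(-r*dt) * [p*0.000000 + (1-p)*0.000000] = 0.000000; exercise = 0.000000; V(1,0) = max -> 0.000000
  V(1,1) = exp(-r*dt) * [p*0.000000 + (1-p)*1.758206] = 0.875830; exercise = 0.000000; V(1,1) = max -> 0.875830
  V(0,0) = exp(-r*dt) * [p*0.000000 + (1-p)*0.875830] = 0.436285; exercise = 0.000000; V(0,0) = max -> 0.436285


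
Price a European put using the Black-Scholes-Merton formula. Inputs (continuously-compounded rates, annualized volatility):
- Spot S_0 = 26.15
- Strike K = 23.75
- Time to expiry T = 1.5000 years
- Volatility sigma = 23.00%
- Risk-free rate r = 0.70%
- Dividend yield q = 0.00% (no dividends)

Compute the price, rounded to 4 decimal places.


Answer: Price = 1.6525

Derivation:
d1 = (ln(S/K) + (r - q + 0.5*sigma^2) * T) / (sigma * sqrt(T)) = 0.51986572
d2 = d1 - sigma * sqrt(T) = 0.23817440
exp(-rT) = 0.98955493; exp(-qT) = 1.00000000
P = K * exp(-rT) * N(-d2) - S_0 * exp(-qT) * N(-d1)
N(-d1) = 0.30157859; N(-d2) = 0.40587292
P = 23.7500 * 0.98955493 * 0.40587292 - 26.1500 * 1.00000000 * 0.30157859 = 1.6525


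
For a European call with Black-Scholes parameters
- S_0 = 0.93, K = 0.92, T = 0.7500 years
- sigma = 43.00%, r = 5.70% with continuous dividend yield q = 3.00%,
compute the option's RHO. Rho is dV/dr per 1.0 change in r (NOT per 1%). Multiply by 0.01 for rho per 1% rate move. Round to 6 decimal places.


d1 = 0.2696048956; d2 = -0.1027860280
phi(d1) = 0.3847036686; exp(-qT) = 0.9777512372; exp(-rT) = 0.9581508979
N(d2) = 0.4590663973
Rho = K*T*exp(-rT)*N(d2) = 0.9200 * 0.7500 * 0.9581508979 * 0.4590663973 = 0.303500

Answer: Rho = 0.303500


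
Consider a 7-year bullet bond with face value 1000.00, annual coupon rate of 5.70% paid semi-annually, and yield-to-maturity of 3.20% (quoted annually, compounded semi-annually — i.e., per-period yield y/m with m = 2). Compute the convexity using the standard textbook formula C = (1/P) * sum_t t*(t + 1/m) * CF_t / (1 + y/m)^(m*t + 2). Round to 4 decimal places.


Coupon per period c = face * coupon_rate / m = 28.500000
Periods per year m = 2; per-period yield y/m = 0.016000
Number of cashflows N = 14
Cashflows (t years, CF_t, discount factor 1/(1+y/m)^(m*t), PV):
  t = 0.5000: CF_t = 28.500000, DF = 0.984252, PV = 28.051181
  t = 1.0000: CF_t = 28.500000, DF = 0.968752, PV = 27.609430
  t = 1.5000: CF_t = 28.500000, DF = 0.953496, PV = 27.174636
  t = 2.0000: CF_t = 28.500000, DF = 0.938480, PV = 26.746689
  t = 2.5000: CF_t = 28.500000, DF = 0.923701, PV = 26.325481
  t = 3.0000: CF_t = 28.500000, DF = 0.909155, PV = 25.910907
  t = 3.5000: CF_t = 28.500000, DF = 0.894837, PV = 25.502861
  t = 4.0000: CF_t = 28.500000, DF = 0.880745, PV = 25.101241
  t = 4.5000: CF_t = 28.500000, DF = 0.866875, PV = 24.705946
  t = 5.0000: CF_t = 28.500000, DF = 0.853224, PV = 24.316876
  t = 5.5000: CF_t = 28.500000, DF = 0.839787, PV = 23.933933
  t = 6.0000: CF_t = 28.500000, DF = 0.826562, PV = 23.557021
  t = 6.5000: CF_t = 28.500000, DF = 0.813545, PV = 23.186044
  t = 7.0000: CF_t = 1028.500000, DF = 0.800734, PV = 823.554576
Price P = sum_t PV_t = 1155.676823
Convexity numerator sum_t t*(t + 1/m) * CF_t / (1+y/m)^(m*t + 2):
  t = 0.5000: term = 13.587318
  t = 1.0000: term = 40.120034
  t = 1.5000: term = 78.976444
  t = 2.0000: term = 129.554534
  t = 2.5000: term = 191.271458
  t = 3.0000: term = 263.563032
  t = 3.5000: term = 345.883245
  t = 4.0000: term = 437.703768
  t = 4.5000: term = 538.513495
  t = 5.0000: term = 647.818071
  t = 5.5000: term = 765.139454
  t = 6.0000: term = 890.015471
  t = 6.5000: term = 1021.999392
  t = 7.0000: term = 41885.554796
Convexity = (1/P) * sum = 47249.700510 / 1155.676823 = 40.884873

Answer: Convexity = 40.8849


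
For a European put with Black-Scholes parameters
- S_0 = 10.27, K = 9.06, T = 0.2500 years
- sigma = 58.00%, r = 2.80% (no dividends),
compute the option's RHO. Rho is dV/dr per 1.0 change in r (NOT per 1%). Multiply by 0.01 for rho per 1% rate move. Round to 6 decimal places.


Answer: Rho = -0.849626

Derivation:
d1 = 0.6014065651; d2 = 0.3114065651
phi(d1) = 0.3329431709; exp(-qT) = 1.0000000000; exp(-rT) = 0.9930244429
N(-d2) = 0.3777457818
Rho = -K*T*exp(-rT)*N(-d2) = -9.0600 * 0.2500 * 0.9930244429 * 0.3777457818 = -0.849626


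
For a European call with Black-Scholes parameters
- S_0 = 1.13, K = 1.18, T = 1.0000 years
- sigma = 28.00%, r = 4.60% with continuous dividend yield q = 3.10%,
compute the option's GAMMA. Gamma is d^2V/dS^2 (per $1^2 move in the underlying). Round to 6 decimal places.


Answer: Gamma = 1.221465

Derivation:
d1 = 0.0389399795; d2 = -0.2410600205
phi(d1) = 0.3986399326; exp(-qT) = 0.9694755731; exp(-rT) = 0.9550419622
Gamma = exp(-qT) * phi(d1) / (S * sigma * sqrt(T)) = 0.9694755731 * 0.3986399326 / (1.1300 * 0.2800 * 1.0000000000) = 1.221465
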